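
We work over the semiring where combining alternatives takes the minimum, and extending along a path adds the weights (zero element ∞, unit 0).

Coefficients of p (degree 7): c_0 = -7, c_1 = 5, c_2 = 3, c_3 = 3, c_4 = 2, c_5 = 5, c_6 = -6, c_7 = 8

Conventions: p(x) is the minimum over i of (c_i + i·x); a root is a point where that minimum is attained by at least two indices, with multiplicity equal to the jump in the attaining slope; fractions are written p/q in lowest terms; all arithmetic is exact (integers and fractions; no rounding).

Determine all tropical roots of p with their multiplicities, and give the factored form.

hull edge (i=0, c=-7) to (i=6, c=-6): slope 1/6, span 6
hull edge (i=6, c=-6) to (i=7, c=8): slope 14, span 1
Factored form: p(x) = 8 ⊗ (x ⊕ (-14)) ⊗ (x ⊕ (-1/6)) ⊗ (x ⊕ (-1/6)) ⊗ (x ⊕ (-1/6)) ⊗ (x ⊕ (-1/6)) ⊗ (x ⊕ (-1/6)) ⊗ (x ⊕ (-1/6))
Answer: roots = -14 (mult 1), -1/6 (mult 6)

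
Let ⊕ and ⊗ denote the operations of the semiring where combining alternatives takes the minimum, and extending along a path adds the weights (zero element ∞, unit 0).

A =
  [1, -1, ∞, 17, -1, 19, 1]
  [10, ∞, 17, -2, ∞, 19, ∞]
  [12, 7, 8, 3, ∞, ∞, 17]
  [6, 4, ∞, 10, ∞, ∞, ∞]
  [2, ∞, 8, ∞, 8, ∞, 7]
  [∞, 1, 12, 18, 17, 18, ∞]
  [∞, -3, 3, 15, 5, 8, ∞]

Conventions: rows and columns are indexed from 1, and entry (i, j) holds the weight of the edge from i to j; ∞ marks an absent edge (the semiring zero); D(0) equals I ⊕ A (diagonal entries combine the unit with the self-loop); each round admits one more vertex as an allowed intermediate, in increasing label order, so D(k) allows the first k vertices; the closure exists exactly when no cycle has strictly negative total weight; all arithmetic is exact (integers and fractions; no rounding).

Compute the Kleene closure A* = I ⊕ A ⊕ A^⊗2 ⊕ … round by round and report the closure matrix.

D(0):
  [0, -1, ∞, 17, -1, 19, 1]
  [10, 0, 17, -2, ∞, 19, ∞]
  [12, 7, 0, 3, ∞, ∞, 17]
  [6, 4, ∞, 0, ∞, ∞, ∞]
  [2, ∞, 8, ∞, 0, ∞, 7]
  [∞, 1, 12, 18, 17, 0, ∞]
  [∞, -3, 3, 15, 5, 8, 0]
D(1):
  [0, -1, ∞, 17, -1, 19, 1]
  [10, 0, 17, -2, 9, 19, 11]
  [12, 7, 0, 3, 11, 31, 13]
  [6, 4, ∞, 0, 5, 25, 7]
  [2, 1, 8, 19, 0, 21, 3]
  [∞, 1, 12, 18, 17, 0, ∞]
  [∞, -3, 3, 15, 5, 8, 0]
D(2):
  [0, -1, 16, -3, -1, 18, 1]
  [10, 0, 17, -2, 9, 19, 11]
  [12, 7, 0, 3, 11, 26, 13]
  [6, 4, 21, 0, 5, 23, 7]
  [2, 1, 8, -1, 0, 20, 3]
  [11, 1, 12, -1, 10, 0, 12]
  [7, -3, 3, -5, 5, 8, 0]
D(3):
  [0, -1, 16, -3, -1, 18, 1]
  [10, 0, 17, -2, 9, 19, 11]
  [12, 7, 0, 3, 11, 26, 13]
  [6, 4, 21, 0, 5, 23, 7]
  [2, 1, 8, -1, 0, 20, 3]
  [11, 1, 12, -1, 10, 0, 12]
  [7, -3, 3, -5, 5, 8, 0]
D(4):
  [0, -1, 16, -3, -1, 18, 1]
  [4, 0, 17, -2, 3, 19, 5]
  [9, 7, 0, 3, 8, 26, 10]
  [6, 4, 21, 0, 5, 23, 7]
  [2, 1, 8, -1, 0, 20, 3]
  [5, 1, 12, -1, 4, 0, 6]
  [1, -3, 3, -5, 0, 8, 0]
D(5):
  [0, -1, 7, -3, -1, 18, 1]
  [4, 0, 11, -2, 3, 19, 5]
  [9, 7, 0, 3, 8, 26, 10]
  [6, 4, 13, 0, 5, 23, 7]
  [2, 1, 8, -1, 0, 20, 3]
  [5, 1, 12, -1, 4, 0, 6]
  [1, -3, 3, -5, 0, 8, 0]
D(6):
  [0, -1, 7, -3, -1, 18, 1]
  [4, 0, 11, -2, 3, 19, 5]
  [9, 7, 0, 3, 8, 26, 10]
  [6, 4, 13, 0, 5, 23, 7]
  [2, 1, 8, -1, 0, 20, 3]
  [5, 1, 12, -1, 4, 0, 6]
  [1, -3, 3, -5, 0, 8, 0]
D(7):
  [0, -2, 4, -4, -1, 9, 1]
  [4, 0, 8, -2, 3, 13, 5]
  [9, 7, 0, 3, 8, 18, 10]
  [6, 4, 10, 0, 5, 15, 7]
  [2, 0, 6, -2, 0, 11, 3]
  [5, 1, 9, -1, 4, 0, 6]
  [1, -3, 3, -5, 0, 8, 0]
Answer: A* = [[0, -2, 4, -4, -1, 9, 1], [4, 0, 8, -2, 3, 13, 5], [9, 7, 0, 3, 8, 18, 10], [6, 4, 10, 0, 5, 15, 7], [2, 0, 6, -2, 0, 11, 3], [5, 1, 9, -1, 4, 0, 6], [1, -3, 3, -5, 0, 8, 0]]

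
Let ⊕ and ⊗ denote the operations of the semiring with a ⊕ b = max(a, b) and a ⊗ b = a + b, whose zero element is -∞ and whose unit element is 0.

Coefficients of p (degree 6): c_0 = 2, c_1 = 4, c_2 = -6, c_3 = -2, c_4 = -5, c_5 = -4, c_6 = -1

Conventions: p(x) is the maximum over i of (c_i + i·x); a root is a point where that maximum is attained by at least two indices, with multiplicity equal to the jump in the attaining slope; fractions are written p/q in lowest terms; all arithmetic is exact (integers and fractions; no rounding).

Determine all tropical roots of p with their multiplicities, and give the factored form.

hull edge (i=0, c=2) to (i=1, c=4): slope 2, span 1
hull edge (i=1, c=4) to (i=6, c=-1): slope -1, span 5
Factored form: p(x) = -1 ⊗ (x ⊕ (-2)) ⊗ (x ⊕ 1) ⊗ (x ⊕ 1) ⊗ (x ⊕ 1) ⊗ (x ⊕ 1) ⊗ (x ⊕ 1)
Answer: roots = -2 (mult 1), 1 (mult 5)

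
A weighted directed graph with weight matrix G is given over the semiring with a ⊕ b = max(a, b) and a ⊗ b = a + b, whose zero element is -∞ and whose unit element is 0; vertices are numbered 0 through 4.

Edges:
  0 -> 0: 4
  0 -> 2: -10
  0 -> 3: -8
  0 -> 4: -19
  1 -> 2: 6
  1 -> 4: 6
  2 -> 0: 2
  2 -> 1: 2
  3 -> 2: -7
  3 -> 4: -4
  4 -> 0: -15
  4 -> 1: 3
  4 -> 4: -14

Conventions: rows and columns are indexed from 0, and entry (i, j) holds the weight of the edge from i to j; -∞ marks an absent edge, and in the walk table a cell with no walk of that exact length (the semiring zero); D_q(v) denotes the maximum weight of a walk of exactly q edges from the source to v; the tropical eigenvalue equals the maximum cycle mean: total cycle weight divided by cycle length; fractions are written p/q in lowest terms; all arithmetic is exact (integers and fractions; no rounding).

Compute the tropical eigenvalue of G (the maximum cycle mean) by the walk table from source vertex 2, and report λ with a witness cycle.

q=0: [-∞, -∞, 0, -∞, -∞]
q=1: [2, 2, -∞, -∞, -∞]
q=2: [6, -∞, 8, -6, 8]
q=3: [10, 11, -4, -2, -6]
q=4: [14, -2, 17, 2, 17]
q=5: [19, 20, 4, 6, 4]
Optimal cycle mean attained by: cycle 1->4->1, total 6 + 3, length 2.
Answer: λ = 9/2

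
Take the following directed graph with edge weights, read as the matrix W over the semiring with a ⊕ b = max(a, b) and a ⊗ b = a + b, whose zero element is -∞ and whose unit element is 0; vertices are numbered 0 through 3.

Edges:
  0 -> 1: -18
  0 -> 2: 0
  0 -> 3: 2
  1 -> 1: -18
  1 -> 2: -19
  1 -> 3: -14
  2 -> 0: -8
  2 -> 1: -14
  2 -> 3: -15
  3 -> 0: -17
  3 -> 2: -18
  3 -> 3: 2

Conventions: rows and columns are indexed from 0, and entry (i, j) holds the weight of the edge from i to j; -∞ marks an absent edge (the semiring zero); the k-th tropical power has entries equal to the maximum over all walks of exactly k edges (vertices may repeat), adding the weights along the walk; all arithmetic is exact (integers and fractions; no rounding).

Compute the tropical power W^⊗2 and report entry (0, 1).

W^⊗2:
  [-8, -14, -16, 4]
  [-27, -33, -32, -12]
  [-32, -26, -8, -6]
  [-15, -32, -16, 4]
Key observation: the optimum is the walk 0->2->1, with weight 0 + (-14) = -14.
Optimal value attained by: walk 0->2->1.
Answer: (W^⊗2)[0][1] = -14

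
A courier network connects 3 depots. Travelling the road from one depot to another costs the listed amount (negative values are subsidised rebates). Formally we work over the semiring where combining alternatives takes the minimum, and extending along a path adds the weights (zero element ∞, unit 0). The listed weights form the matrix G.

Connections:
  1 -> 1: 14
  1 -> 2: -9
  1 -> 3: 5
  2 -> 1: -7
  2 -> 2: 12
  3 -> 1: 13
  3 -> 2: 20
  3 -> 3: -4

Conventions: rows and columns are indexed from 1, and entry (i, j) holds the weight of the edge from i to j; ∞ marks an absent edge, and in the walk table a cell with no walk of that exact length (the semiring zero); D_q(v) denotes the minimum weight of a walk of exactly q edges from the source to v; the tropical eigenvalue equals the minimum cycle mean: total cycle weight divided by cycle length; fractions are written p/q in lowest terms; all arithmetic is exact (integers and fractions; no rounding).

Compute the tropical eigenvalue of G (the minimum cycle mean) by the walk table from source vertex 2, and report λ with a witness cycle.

q=0: [∞, 0, ∞]
q=1: [-7, 12, ∞]
q=2: [5, -16, -2]
q=3: [-23, -4, -6]
Optimal cycle mean attained by: cycle 1->2->1, total (-9) + (-7), length 2.
Answer: λ = -8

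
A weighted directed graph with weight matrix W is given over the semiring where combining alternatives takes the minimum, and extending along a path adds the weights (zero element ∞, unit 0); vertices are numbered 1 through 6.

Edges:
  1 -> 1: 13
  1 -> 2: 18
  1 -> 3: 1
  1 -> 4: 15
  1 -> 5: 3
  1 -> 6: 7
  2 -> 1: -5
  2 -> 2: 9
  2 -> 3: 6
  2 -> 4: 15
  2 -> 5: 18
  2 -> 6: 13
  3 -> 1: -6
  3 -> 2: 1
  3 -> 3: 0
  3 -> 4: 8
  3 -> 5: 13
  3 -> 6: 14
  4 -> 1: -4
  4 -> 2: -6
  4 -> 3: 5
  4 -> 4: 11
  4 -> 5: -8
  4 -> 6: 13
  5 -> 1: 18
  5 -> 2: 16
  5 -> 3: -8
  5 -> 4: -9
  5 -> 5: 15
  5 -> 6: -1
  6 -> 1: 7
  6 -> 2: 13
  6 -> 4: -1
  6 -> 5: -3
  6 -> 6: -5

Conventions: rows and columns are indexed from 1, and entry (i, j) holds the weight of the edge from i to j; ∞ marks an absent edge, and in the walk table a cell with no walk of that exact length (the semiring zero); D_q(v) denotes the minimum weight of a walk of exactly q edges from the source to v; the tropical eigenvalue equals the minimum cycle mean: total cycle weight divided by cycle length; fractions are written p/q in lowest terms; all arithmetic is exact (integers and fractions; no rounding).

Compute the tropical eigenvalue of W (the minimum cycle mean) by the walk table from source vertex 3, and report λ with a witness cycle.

q=0: [∞, ∞, 0, ∞, ∞, ∞]
q=1: [-6, 1, 0, 8, 13, 14]
q=2: [-6, 1, -5, 4, -3, 1]
q=3: [-11, -4, -11, -12, -4, -4]
q=4: [-17, -18, -12, -13, -20, -9]
q=5: [-23, -19, -28, -29, -21, -21]
q=6: [-34, -35, -29, -30, -37, -26]
Optimal cycle mean attained by: cycle 4->5->4, total (-8) + (-9), length 2.
Answer: λ = -17/2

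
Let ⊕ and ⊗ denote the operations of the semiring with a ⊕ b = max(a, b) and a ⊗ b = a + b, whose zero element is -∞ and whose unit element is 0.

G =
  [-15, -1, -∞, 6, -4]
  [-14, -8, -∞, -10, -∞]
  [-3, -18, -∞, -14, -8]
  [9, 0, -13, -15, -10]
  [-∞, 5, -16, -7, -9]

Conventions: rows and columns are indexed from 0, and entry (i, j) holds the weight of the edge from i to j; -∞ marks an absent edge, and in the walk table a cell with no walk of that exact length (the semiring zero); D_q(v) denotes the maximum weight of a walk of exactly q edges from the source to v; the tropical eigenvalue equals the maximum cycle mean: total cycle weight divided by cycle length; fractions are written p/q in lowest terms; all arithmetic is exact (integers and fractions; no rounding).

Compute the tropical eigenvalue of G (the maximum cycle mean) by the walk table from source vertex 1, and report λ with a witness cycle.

q=0: [-∞, 0, -∞, -∞, -∞]
q=1: [-14, -8, -∞, -10, -∞]
q=2: [-1, -10, -23, -8, -18]
q=3: [1, -2, -21, 5, -5]
q=4: [14, 5, -8, 7, -3]
q=5: [16, 13, -6, 20, 10]
Optimal cycle mean attained by: cycle 0->3->0, total 6 + 9, length 2.
Answer: λ = 15/2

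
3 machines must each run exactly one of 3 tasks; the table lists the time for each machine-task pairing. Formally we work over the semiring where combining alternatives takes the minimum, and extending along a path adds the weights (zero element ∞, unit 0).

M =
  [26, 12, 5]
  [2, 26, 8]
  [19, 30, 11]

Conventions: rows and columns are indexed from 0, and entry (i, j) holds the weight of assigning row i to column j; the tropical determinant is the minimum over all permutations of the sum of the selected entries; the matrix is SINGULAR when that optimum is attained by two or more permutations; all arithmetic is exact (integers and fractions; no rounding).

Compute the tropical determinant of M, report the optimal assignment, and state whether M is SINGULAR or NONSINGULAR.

σ = (0, 1, 2): 26 + 26 + 11 = 63
σ = (0, 2, 1): 26 + 8 + 30 = 64
σ = (1, 0, 2): 12 + 2 + 11 = 25
σ = (1, 2, 0): 12 + 8 + 19 = 39
σ = (2, 0, 1): 5 + 2 + 30 = 37
σ = (2, 1, 0): 5 + 26 + 19 = 50
Optimal value attained by: σ = (1, 0, 2).
Answer: det⊕(M) = 25; verdict: NONSINGULAR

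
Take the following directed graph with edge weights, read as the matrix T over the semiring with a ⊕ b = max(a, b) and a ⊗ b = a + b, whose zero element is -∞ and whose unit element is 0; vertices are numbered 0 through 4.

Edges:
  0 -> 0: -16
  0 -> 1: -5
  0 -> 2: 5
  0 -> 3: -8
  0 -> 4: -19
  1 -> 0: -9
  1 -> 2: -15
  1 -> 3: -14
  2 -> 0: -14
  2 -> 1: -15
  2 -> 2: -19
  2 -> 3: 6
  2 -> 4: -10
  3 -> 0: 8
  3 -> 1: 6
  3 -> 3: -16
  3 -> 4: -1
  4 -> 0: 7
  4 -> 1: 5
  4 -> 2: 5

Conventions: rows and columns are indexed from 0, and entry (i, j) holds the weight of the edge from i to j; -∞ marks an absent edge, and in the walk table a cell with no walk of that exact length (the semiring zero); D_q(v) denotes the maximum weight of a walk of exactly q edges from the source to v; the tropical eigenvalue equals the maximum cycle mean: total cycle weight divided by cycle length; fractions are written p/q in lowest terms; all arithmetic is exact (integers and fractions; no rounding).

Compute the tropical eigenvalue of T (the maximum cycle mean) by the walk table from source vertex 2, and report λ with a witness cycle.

q=0: [-∞, -∞, 0, -∞, -∞]
q=1: [-14, -15, -19, 6, -10]
q=2: [14, 12, -5, -10, 5]
q=3: [12, 10, 19, 6, -5]
q=4: [14, 12, 17, 25, 9]
q=5: [33, 31, 19, 23, 24]
Optimal cycle mean attained by: cycle 0->2->3->0, total 5 + 6 + 8, length 3.
Answer: λ = 19/3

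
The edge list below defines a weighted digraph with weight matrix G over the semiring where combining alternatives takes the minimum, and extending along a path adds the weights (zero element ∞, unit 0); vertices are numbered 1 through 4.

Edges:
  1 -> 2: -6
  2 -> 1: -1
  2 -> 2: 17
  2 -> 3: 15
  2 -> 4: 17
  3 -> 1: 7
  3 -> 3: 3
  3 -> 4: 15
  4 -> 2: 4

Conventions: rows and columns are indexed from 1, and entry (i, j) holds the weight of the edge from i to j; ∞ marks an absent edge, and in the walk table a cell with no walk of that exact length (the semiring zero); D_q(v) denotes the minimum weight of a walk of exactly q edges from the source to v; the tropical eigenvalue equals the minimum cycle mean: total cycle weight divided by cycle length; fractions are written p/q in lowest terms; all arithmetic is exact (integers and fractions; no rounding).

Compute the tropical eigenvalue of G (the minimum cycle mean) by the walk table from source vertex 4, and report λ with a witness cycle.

q=0: [∞, ∞, ∞, 0]
q=1: [∞, 4, ∞, ∞]
q=2: [3, 21, 19, 21]
q=3: [20, -3, 22, 34]
q=4: [-4, 14, 12, 14]
Optimal cycle mean attained by: cycle 1->2->1, total (-6) + (-1), length 2.
Answer: λ = -7/2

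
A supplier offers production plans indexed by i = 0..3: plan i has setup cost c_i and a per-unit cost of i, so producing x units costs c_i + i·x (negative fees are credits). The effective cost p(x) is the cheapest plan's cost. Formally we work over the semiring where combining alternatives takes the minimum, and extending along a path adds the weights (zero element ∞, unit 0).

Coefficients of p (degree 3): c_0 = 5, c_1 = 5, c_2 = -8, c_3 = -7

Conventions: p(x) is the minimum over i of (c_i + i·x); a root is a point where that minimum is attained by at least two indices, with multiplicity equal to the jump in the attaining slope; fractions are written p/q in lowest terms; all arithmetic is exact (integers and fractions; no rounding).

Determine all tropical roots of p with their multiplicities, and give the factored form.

hull edge (i=0, c=5) to (i=2, c=-8): slope -13/2, span 2
hull edge (i=2, c=-8) to (i=3, c=-7): slope 1, span 1
Factored form: p(x) = -7 ⊗ (x ⊕ (-1)) ⊗ (x ⊕ 13/2) ⊗ (x ⊕ 13/2)
Answer: roots = -1 (mult 1), 13/2 (mult 2)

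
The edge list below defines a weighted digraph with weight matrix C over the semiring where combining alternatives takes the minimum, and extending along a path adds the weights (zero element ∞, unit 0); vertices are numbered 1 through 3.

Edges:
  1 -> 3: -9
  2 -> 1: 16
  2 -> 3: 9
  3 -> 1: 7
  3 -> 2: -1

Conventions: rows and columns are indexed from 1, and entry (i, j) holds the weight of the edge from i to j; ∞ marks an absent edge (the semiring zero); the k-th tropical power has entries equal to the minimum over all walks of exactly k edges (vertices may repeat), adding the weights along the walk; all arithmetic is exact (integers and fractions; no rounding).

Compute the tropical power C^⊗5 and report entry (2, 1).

C^⊗2:
  [-2, -10, ∞]
  [16, 8, 7]
  [15, ∞, -2]
C^⊗3:
  [6, ∞, -11]
  [14, 6, 7]
  [5, -3, 6]
C^⊗4:
  [-4, -12, -3]
  [14, 6, 5]
  [13, 5, -4]
C^⊗5:
  [4, -4, -13]
  [12, 4, 5]
  [3, -5, 4]
Key observation: the optimum is the walk 2->1->3->1->3->1, with weight 16 + (-9) + 7 + (-9) + 7 = 12.
Optimal value attained by: walk 2->1->3->1->3->1.
Answer: (C^⊗5)[2][1] = 12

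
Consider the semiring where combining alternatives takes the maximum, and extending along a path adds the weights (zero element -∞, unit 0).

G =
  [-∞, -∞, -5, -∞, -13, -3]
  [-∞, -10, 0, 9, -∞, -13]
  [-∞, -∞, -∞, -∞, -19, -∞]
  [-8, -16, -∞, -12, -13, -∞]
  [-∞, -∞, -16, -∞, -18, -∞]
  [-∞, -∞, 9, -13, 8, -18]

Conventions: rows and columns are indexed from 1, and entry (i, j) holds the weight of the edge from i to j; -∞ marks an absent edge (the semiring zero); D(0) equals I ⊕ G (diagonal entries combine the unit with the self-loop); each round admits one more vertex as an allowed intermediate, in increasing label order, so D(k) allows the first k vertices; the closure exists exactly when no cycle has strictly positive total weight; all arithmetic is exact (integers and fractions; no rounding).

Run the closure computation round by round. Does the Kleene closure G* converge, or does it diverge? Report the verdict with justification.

D(0):
  [0, -∞, -5, -∞, -13, -3]
  [-∞, 0, 0, 9, -∞, -13]
  [-∞, -∞, 0, -∞, -19, -∞]
  [-8, -16, -∞, 0, -13, -∞]
  [-∞, -∞, -16, -∞, 0, -∞]
  [-∞, -∞, 9, -13, 8, 0]
D(1):
  [0, -∞, -5, -∞, -13, -3]
  [-∞, 0, 0, 9, -∞, -13]
  [-∞, -∞, 0, -∞, -19, -∞]
  [-8, -16, -13, 0, -13, -11]
  [-∞, -∞, -16, -∞, 0, -∞]
  [-∞, -∞, 9, -13, 8, 0]
D(2):
  [0, -∞, -5, -∞, -13, -3]
  [-∞, 0, 0, 9, -∞, -13]
  [-∞, -∞, 0, -∞, -19, -∞]
  [-8, -16, -13, 0, -13, -11]
  [-∞, -∞, -16, -∞, 0, -∞]
  [-∞, -∞, 9, -13, 8, 0]
D(3):
  [0, -∞, -5, -∞, -13, -3]
  [-∞, 0, 0, 9, -19, -13]
  [-∞, -∞, 0, -∞, -19, -∞]
  [-8, -16, -13, 0, -13, -11]
  [-∞, -∞, -16, -∞, 0, -∞]
  [-∞, -∞, 9, -13, 8, 0]
D(4):
  [0, -∞, -5, -∞, -13, -3]
  [1, 0, 0, 9, -4, -2]
  [-∞, -∞, 0, -∞, -19, -∞]
  [-8, -16, -13, 0, -13, -11]
  [-∞, -∞, -16, -∞, 0, -∞]
  [-21, -29, 9, -13, 8, 0]
D(5):
  [0, -∞, -5, -∞, -13, -3]
  [1, 0, 0, 9, -4, -2]
  [-∞, -∞, 0, -∞, -19, -∞]
  [-8, -16, -13, 0, -13, -11]
  [-∞, -∞, -16, -∞, 0, -∞]
  [-21, -29, 9, -13, 8, 0]
D(6):
  [0, -32, 6, -16, 5, -3]
  [1, 0, 7, 9, 6, -2]
  [-∞, -∞, 0, -∞, -19, -∞]
  [-8, -16, -2, 0, -3, -11]
  [-∞, -∞, -16, -∞, 0, -∞]
  [-21, -29, 9, -13, 8, 0]
Key observation: every diagonal entry stays at the unit through all rounds, so no improving cycle exists.
Answer: CONVERGES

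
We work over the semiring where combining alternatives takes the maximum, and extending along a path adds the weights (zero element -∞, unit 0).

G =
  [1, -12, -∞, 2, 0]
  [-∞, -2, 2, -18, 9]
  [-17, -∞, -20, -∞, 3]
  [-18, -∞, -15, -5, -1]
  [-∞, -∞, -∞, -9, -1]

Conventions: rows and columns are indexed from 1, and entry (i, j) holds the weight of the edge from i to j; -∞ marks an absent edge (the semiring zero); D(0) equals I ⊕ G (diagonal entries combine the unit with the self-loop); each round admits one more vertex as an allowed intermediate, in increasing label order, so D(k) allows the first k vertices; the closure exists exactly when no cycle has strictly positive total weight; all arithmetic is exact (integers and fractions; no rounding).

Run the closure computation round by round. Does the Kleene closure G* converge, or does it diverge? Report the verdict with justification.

Detection: at round 0, diagonal entry (1, 1) turns strictly positive.
Key observation: the cycle 1->1 has total weight 1, which is strictly positive.
Answer: DIVERGES — positive cycle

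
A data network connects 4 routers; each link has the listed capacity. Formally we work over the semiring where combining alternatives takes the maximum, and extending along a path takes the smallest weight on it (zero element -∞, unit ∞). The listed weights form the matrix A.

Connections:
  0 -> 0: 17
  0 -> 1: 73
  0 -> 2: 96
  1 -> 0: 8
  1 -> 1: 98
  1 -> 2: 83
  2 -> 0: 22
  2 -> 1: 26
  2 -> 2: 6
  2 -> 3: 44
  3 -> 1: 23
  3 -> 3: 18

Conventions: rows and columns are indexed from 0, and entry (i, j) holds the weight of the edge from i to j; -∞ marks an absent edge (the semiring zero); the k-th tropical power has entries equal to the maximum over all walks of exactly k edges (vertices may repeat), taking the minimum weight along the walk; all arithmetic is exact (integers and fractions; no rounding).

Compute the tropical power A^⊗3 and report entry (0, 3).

A^⊗2:
  [22, 73, 73, 44]
  [22, 98, 83, 44]
  [17, 26, 26, 18]
  [8, 23, 23, 18]
A^⊗3:
  [22, 73, 73, 44]
  [22, 98, 83, 44]
  [22, 26, 26, 26]
  [22, 23, 23, 23]
Key observation: the optimum is the walk 0->1->2->3, with weight 73 min 83 min 44 = 44.
Optimal value attained by: walk 0->1->2->3.
Answer: (A^⊗3)[0][3] = 44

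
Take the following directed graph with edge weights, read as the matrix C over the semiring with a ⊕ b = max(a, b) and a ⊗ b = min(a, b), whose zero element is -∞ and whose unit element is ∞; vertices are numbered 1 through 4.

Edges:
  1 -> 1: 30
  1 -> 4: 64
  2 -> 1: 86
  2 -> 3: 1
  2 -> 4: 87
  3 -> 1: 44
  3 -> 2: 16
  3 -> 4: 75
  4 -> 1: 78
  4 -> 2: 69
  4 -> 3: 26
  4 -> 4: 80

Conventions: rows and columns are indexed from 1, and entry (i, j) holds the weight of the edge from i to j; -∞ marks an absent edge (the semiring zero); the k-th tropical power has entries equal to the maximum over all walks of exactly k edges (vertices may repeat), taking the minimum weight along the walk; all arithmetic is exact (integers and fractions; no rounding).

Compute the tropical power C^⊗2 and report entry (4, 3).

C^⊗2:
  [64, 64, 26, 64]
  [78, 69, 26, 80]
  [75, 69, 26, 75]
  [78, 69, 26, 80]
Key observation: the optimum is the walk 4->4->3, with weight 80 min 26 = 26.
Optimal value attained by: walk 4->4->3.
Answer: (C^⊗2)[4][3] = 26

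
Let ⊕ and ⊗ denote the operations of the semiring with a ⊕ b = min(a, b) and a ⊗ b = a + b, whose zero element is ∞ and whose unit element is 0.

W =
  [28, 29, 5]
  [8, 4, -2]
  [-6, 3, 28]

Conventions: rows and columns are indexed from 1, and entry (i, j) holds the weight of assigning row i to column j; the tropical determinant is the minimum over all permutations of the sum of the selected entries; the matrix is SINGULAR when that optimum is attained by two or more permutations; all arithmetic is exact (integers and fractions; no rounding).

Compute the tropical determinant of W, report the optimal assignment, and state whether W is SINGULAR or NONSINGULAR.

σ = (1, 2, 3): 28 + 4 + 28 = 60
σ = (1, 3, 2): 28 + (-2) + 3 = 29
σ = (2, 1, 3): 29 + 8 + 28 = 65
σ = (2, 3, 1): 29 + (-2) + (-6) = 21
σ = (3, 1, 2): 5 + 8 + 3 = 16
σ = (3, 2, 1): 5 + 4 + (-6) = 3
Optimal value attained by: σ = (3, 2, 1).
Answer: det⊕(W) = 3; verdict: NONSINGULAR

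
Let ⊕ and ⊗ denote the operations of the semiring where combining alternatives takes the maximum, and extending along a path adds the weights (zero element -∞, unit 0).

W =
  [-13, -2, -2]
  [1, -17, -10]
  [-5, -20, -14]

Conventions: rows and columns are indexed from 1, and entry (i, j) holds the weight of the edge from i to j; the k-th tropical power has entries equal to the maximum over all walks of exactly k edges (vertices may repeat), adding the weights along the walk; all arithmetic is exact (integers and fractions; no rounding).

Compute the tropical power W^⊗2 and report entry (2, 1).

W^⊗2:
  [-1, -15, -12]
  [-12, -1, -1]
  [-18, -7, -7]
Key observation: the optimum is the walk 2->1->1, with weight 1 + (-13) = -12.
Optimal value attained by: walk 2->1->1.
Answer: (W^⊗2)[2][1] = -12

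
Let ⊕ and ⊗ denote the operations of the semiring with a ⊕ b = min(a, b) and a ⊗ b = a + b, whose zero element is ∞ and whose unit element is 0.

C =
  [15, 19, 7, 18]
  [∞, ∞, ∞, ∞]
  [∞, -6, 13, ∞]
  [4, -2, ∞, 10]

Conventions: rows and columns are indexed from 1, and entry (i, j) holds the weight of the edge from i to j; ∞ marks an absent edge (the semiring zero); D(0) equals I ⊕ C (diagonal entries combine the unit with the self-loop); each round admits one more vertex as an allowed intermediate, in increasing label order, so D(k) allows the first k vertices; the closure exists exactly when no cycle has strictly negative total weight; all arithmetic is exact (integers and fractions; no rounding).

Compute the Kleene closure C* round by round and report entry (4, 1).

D(0):
  [0, 19, 7, 18]
  [∞, 0, ∞, ∞]
  [∞, -6, 0, ∞]
  [4, -2, ∞, 0]
D(1):
  [0, 19, 7, 18]
  [∞, 0, ∞, ∞]
  [∞, -6, 0, ∞]
  [4, -2, 11, 0]
D(2):
  [0, 19, 7, 18]
  [∞, 0, ∞, ∞]
  [∞, -6, 0, ∞]
  [4, -2, 11, 0]
D(3):
  [0, 1, 7, 18]
  [∞, 0, ∞, ∞]
  [∞, -6, 0, ∞]
  [4, -2, 11, 0]
D(4):
  [0, 1, 7, 18]
  [∞, 0, ∞, ∞]
  [∞, -6, 0, ∞]
  [4, -2, 11, 0]
Answer: C*[4][1] = 4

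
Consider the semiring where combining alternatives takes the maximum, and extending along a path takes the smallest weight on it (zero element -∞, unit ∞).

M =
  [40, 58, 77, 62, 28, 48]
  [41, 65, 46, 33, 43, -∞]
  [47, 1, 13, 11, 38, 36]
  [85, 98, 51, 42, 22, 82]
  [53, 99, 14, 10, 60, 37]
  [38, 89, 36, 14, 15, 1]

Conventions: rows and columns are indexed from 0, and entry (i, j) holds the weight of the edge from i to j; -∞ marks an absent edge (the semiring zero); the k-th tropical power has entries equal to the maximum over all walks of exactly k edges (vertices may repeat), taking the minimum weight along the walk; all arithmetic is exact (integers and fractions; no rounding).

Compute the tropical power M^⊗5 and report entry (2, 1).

M^⊗2:
  [62, 62, 51, 42, 43, 62]
  [46, 65, 46, 41, 43, 41]
  [40, 47, 47, 47, 38, 47]
  [47, 82, 77, 62, 43, 48]
  [53, 65, 53, 53, 60, 48]
  [41, 65, 46, 38, 43, 38]
M^⊗3:
  [47, 62, 62, 62, 43, 48]
  [46, 65, 46, 46, 43, 46]
  [47, 47, 47, 42, 43, 47]
  [62, 65, 51, 47, 43, 62]
  [53, 65, 53, 53, 60, 53]
  [46, 65, 46, 41, 43, 41]
M^⊗4:
  [62, 62, 51, 47, 43, 62]
  [46, 65, 46, 46, 43, 46]
  [47, 47, 47, 47, 43, 47]
  [47, 65, 62, 62, 43, 48]
  [53, 65, 53, 53, 60, 53]
  [46, 65, 46, 46, 43, 46]
M^⊗5:
  [47, 62, 62, 62, 43, 48]
  [46, 65, 46, 46, 43, 46]
  [47, 47, 47, 47, 43, 47]
  [62, 65, 51, 47, 43, 62]
  [53, 65, 53, 53, 60, 53]
  [46, 65, 46, 46, 43, 46]
Key observation: the optimum is the walk 2->0->3->1->1->1, with weight 47 min 62 min 98 min 65 min 65 = 47.
Optimal value attained by: walk 2->0->3->1->1->1.
Answer: (M^⊗5)[2][1] = 47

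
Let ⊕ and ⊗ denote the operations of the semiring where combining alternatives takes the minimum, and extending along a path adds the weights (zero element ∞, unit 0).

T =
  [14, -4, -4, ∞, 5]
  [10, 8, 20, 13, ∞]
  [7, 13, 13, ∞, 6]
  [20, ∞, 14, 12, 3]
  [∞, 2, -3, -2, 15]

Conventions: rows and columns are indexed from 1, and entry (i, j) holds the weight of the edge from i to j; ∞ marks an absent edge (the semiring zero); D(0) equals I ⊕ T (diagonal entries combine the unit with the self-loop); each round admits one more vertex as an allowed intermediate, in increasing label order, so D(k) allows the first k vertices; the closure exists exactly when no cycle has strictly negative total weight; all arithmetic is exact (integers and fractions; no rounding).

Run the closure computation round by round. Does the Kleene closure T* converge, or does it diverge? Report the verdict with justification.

D(0):
  [0, -4, -4, ∞, 5]
  [10, 0, 20, 13, ∞]
  [7, 13, 0, ∞, 6]
  [20, ∞, 14, 0, 3]
  [∞, 2, -3, -2, 0]
D(1):
  [0, -4, -4, ∞, 5]
  [10, 0, 6, 13, 15]
  [7, 3, 0, ∞, 6]
  [20, 16, 14, 0, 3]
  [∞, 2, -3, -2, 0]
D(2):
  [0, -4, -4, 9, 5]
  [10, 0, 6, 13, 15]
  [7, 3, 0, 16, 6]
  [20, 16, 14, 0, 3]
  [12, 2, -3, -2, 0]
D(3):
  [0, -4, -4, 9, 2]
  [10, 0, 6, 13, 12]
  [7, 3, 0, 16, 6]
  [20, 16, 14, 0, 3]
  [4, 0, -3, -2, 0]
D(4):
  [0, -4, -4, 9, 2]
  [10, 0, 6, 13, 12]
  [7, 3, 0, 16, 6]
  [20, 16, 14, 0, 3]
  [4, 0, -3, -2, 0]
D(5):
  [0, -4, -4, 0, 2]
  [10, 0, 6, 10, 12]
  [7, 3, 0, 4, 6]
  [7, 3, 0, 0, 3]
  [4, 0, -3, -2, 0]
Key observation: every diagonal entry stays at the unit through all rounds, so no improving cycle exists.
Answer: CONVERGES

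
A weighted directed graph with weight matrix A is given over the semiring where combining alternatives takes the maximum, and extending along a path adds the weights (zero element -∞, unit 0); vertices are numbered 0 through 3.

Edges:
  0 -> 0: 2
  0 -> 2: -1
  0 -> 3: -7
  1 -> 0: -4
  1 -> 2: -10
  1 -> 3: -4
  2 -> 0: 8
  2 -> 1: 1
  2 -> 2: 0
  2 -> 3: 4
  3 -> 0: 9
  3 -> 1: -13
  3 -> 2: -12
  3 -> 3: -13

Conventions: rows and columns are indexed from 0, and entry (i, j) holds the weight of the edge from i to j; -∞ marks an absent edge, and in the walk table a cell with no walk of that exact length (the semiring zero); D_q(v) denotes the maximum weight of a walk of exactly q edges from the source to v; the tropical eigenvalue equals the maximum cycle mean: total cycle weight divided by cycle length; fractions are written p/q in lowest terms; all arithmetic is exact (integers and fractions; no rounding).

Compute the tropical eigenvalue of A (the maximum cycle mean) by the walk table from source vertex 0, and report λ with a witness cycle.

q=0: [0, -∞, -∞, -∞]
q=1: [2, -∞, -1, -7]
q=2: [7, 0, 1, 3]
q=3: [12, 2, 6, 5]
q=4: [14, 7, 11, 10]
Optimal cycle mean attained by: cycle 0->2->3->0, total (-1) + 4 + 9, length 3.
Answer: λ = 4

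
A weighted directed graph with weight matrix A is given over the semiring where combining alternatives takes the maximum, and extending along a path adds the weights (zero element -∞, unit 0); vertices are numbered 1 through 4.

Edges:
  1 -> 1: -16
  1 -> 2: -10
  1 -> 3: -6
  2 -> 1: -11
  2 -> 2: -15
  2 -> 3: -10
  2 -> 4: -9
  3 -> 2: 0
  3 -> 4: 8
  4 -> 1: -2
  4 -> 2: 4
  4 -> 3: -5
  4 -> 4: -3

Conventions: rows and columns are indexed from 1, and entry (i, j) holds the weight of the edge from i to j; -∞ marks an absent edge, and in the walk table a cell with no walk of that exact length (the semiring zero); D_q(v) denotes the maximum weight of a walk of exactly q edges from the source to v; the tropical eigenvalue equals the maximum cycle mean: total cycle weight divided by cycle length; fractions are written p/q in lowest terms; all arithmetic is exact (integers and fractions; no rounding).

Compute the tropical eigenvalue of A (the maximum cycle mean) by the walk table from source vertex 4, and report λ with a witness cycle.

q=0: [-∞, -∞, -∞, 0]
q=1: [-2, 4, -5, -3]
q=2: [-5, 1, -6, 3]
q=3: [1, 7, -2, 2]
q=4: [0, 6, -3, 6]
Optimal cycle mean attained by: cycle 3->4->3, total 8 + (-5), length 2.
Answer: λ = 3/2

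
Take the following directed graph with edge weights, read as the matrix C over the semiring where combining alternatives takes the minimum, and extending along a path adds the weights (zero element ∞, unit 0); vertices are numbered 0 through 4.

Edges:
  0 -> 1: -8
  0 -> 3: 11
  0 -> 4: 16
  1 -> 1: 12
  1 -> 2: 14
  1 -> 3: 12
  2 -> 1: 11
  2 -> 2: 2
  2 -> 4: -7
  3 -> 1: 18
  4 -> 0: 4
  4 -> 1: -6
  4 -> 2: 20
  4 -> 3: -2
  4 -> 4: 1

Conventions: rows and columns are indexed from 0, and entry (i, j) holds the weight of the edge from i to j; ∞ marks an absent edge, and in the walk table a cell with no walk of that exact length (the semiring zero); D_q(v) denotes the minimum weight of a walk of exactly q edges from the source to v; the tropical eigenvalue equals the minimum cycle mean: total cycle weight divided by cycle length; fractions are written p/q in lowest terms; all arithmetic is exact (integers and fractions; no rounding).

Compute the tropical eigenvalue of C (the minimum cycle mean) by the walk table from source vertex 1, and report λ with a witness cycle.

q=0: [∞, 0, ∞, ∞, ∞]
q=1: [∞, 12, 14, 12, ∞]
q=2: [∞, 24, 16, 24, 7]
q=3: [11, 1, 18, 5, 8]
q=4: [12, 2, 15, 6, 9]
q=5: [13, 3, 16, 7, 8]
Optimal cycle mean attained by: cycle 1->2->4->1, total 14 + (-7) + (-6), length 3.
Answer: λ = 1/3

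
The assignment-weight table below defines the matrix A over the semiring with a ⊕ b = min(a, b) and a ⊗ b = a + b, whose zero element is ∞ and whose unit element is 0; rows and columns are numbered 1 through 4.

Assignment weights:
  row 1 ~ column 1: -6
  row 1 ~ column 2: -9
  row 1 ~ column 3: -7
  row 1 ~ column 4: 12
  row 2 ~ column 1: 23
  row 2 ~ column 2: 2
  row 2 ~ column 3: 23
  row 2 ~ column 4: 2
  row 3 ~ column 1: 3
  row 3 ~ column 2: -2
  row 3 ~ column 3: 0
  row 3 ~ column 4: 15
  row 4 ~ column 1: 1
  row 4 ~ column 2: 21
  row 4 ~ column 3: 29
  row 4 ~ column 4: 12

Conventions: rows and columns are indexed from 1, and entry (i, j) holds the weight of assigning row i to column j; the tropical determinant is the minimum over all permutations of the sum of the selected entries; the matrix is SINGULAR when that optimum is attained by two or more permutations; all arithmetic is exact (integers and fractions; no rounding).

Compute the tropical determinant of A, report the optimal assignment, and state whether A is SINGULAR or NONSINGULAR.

σ = (1, 2, 3, 4): (-6) + 2 + 0 + 12 = 8
σ = (1, 2, 4, 3): (-6) + 2 + 15 + 29 = 40
σ = (1, 3, 2, 4): (-6) + 23 + (-2) + 12 = 27
σ = (1, 3, 4, 2): (-6) + 23 + 15 + 21 = 53
σ = (1, 4, 2, 3): (-6) + 2 + (-2) + 29 = 23
σ = (1, 4, 3, 2): (-6) + 2 + 0 + 21 = 17
σ = (2, 1, 3, 4): (-9) + 23 + 0 + 12 = 26
σ = (2, 1, 4, 3): (-9) + 23 + 15 + 29 = 58
σ = (2, 3, 1, 4): (-9) + 23 + 3 + 12 = 29
σ = (2, 3, 4, 1): (-9) + 23 + 15 + 1 = 30
σ = (2, 4, 1, 3): (-9) + 2 + 3 + 29 = 25
σ = (2, 4, 3, 1): (-9) + 2 + 0 + 1 = -6
σ = (3, 1, 2, 4): (-7) + 23 + (-2) + 12 = 26
σ = (3, 1, 4, 2): (-7) + 23 + 15 + 21 = 52
σ = (3, 2, 1, 4): (-7) + 2 + 3 + 12 = 10
σ = (3, 2, 4, 1): (-7) + 2 + 15 + 1 = 11
σ = (3, 4, 1, 2): (-7) + 2 + 3 + 21 = 19
σ = (3, 4, 2, 1): (-7) + 2 + (-2) + 1 = -6
σ = (4, 1, 2, 3): 12 + 23 + (-2) + 29 = 62
σ = (4, 1, 3, 2): 12 + 23 + 0 + 21 = 56
σ = (4, 2, 1, 3): 12 + 2 + 3 + 29 = 46
σ = (4, 2, 3, 1): 12 + 2 + 0 + 1 = 15
σ = (4, 3, 1, 2): 12 + 23 + 3 + 21 = 59
σ = (4, 3, 2, 1): 12 + 23 + (-2) + 1 = 34
Optimal value attained by: σ = (2, 4, 3, 1).
Answer: det⊕(A) = -6; verdict: SINGULAR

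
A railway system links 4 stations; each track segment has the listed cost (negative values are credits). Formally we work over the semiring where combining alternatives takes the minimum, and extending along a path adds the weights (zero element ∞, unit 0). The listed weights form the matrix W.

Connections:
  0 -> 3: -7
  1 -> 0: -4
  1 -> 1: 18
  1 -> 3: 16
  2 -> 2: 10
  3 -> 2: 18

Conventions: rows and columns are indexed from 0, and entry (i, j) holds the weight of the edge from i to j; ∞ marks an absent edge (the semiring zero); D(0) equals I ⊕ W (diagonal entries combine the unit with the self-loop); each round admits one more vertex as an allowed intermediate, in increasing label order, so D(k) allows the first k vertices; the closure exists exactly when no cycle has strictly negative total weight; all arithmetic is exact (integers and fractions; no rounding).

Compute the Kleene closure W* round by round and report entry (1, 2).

D(0):
  [0, ∞, ∞, -7]
  [-4, 0, ∞, 16]
  [∞, ∞, 0, ∞]
  [∞, ∞, 18, 0]
D(1):
  [0, ∞, ∞, -7]
  [-4, 0, ∞, -11]
  [∞, ∞, 0, ∞]
  [∞, ∞, 18, 0]
D(2):
  [0, ∞, ∞, -7]
  [-4, 0, ∞, -11]
  [∞, ∞, 0, ∞]
  [∞, ∞, 18, 0]
D(3):
  [0, ∞, ∞, -7]
  [-4, 0, ∞, -11]
  [∞, ∞, 0, ∞]
  [∞, ∞, 18, 0]
D(4):
  [0, ∞, 11, -7]
  [-4, 0, 7, -11]
  [∞, ∞, 0, ∞]
  [∞, ∞, 18, 0]
Answer: W*[1][2] = 7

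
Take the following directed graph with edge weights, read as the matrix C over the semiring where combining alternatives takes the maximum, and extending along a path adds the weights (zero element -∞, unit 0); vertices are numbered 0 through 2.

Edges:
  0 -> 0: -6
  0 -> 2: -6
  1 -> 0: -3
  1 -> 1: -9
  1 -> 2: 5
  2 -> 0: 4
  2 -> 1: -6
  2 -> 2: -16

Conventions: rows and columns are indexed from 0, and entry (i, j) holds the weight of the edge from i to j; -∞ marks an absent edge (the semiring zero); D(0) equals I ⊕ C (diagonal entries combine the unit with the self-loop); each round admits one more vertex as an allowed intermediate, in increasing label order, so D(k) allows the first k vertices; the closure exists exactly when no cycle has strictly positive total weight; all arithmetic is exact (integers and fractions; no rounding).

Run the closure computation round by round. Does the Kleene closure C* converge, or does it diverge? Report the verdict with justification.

D(0):
  [0, -∞, -6]
  [-3, 0, 5]
  [4, -6, 0]
D(1):
  [0, -∞, -6]
  [-3, 0, 5]
  [4, -6, 0]
D(2):
  [0, -∞, -6]
  [-3, 0, 5]
  [4, -6, 0]
D(3):
  [0, -12, -6]
  [9, 0, 5]
  [4, -6, 0]
Key observation: every diagonal entry stays at the unit through all rounds, so no improving cycle exists.
Answer: CONVERGES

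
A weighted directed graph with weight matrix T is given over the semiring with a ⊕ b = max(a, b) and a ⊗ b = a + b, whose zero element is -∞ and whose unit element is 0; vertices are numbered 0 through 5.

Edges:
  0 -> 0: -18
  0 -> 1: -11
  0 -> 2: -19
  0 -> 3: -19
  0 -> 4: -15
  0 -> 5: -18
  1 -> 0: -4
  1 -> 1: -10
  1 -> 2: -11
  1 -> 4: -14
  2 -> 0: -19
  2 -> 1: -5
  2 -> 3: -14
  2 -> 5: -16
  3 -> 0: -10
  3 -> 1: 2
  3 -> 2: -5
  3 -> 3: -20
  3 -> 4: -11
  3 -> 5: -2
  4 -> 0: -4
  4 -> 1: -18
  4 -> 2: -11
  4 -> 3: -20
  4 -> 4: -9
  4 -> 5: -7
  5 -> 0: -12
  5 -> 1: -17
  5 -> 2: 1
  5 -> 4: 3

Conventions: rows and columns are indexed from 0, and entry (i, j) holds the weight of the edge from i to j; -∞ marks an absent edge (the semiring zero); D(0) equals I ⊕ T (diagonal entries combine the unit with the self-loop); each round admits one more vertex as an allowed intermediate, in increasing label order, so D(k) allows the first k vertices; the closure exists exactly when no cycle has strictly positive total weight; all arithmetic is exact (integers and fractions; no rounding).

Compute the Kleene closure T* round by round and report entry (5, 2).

D(0):
  [0, -11, -19, -19, -15, -18]
  [-4, 0, -11, -∞, -14, -∞]
  [-19, -5, 0, -14, -∞, -16]
  [-10, 2, -5, 0, -11, -2]
  [-4, -18, -11, -20, 0, -7]
  [-12, -17, 1, -∞, 3, 0]
D(1):
  [0, -11, -19, -19, -15, -18]
  [-4, 0, -11, -23, -14, -22]
  [-19, -5, 0, -14, -34, -16]
  [-10, 2, -5, 0, -11, -2]
  [-4, -15, -11, -20, 0, -7]
  [-12, -17, 1, -31, 3, 0]
D(2):
  [0, -11, -19, -19, -15, -18]
  [-4, 0, -11, -23, -14, -22]
  [-9, -5, 0, -14, -19, -16]
  [-2, 2, -5, 0, -11, -2]
  [-4, -15, -11, -20, 0, -7]
  [-12, -17, 1, -31, 3, 0]
D(3):
  [0, -11, -19, -19, -15, -18]
  [-4, 0, -11, -23, -14, -22]
  [-9, -5, 0, -14, -19, -16]
  [-2, 2, -5, 0, -11, -2]
  [-4, -15, -11, -20, 0, -7]
  [-8, -4, 1, -13, 3, 0]
D(4):
  [0, -11, -19, -19, -15, -18]
  [-4, 0, -11, -23, -14, -22]
  [-9, -5, 0, -14, -19, -16]
  [-2, 2, -5, 0, -11, -2]
  [-4, -15, -11, -20, 0, -7]
  [-8, -4, 1, -13, 3, 0]
D(5):
  [0, -11, -19, -19, -15, -18]
  [-4, 0, -11, -23, -14, -21]
  [-9, -5, 0, -14, -19, -16]
  [-2, 2, -5, 0, -11, -2]
  [-4, -15, -11, -20, 0, -7]
  [-1, -4, 1, -13, 3, 0]
D(6):
  [0, -11, -17, -19, -15, -18]
  [-4, 0, -11, -23, -14, -21]
  [-9, -5, 0, -14, -13, -16]
  [-2, 2, -1, 0, 1, -2]
  [-4, -11, -6, -20, 0, -7]
  [-1, -4, 1, -13, 3, 0]
Answer: T*[5][2] = 1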